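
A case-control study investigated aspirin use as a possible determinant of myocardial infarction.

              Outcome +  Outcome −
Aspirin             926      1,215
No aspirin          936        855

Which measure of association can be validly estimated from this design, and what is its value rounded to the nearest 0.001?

Cells: a = 926, b = 1215, c = 936, d = 855.
This is a case-control study: participants were sampled on outcome status, so risks in the source population cannot be estimated directly — relative risk is not valid here. The odds ratio is the appropriate measure.
OR = (a·d)/(b·c) = (926 × 855) / (1215 × 936) = 791730 / 1137240 = 0.69619

0.696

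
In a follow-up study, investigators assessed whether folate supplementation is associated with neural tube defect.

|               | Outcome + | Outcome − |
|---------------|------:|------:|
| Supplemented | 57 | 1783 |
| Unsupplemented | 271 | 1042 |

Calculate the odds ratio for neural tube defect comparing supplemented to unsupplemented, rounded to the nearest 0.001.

Cells: a = 57, b = 1783, c = 271, d = 1042.
OR = (a·d)/(b·c) = (57 × 1042) / (1783 × 271) = 59394 / 483193 = 0.12292
Exposure is associated with lower odds of neural tube defect (OR = 0.12 < 1).

0.123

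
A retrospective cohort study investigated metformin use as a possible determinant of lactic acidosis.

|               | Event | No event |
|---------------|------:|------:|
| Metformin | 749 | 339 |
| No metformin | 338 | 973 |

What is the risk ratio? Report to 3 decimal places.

2.670

Cells: a = 749, b = 339, c = 338, d = 973.
Risk in exposed = 749/1088 = 0.68842; risk in unexposed = 338/1311 = 0.25782.
RR = 0.68842 / 0.25782 = 2.67017
The risk among the exposed is 2.67 times that among the unexposed.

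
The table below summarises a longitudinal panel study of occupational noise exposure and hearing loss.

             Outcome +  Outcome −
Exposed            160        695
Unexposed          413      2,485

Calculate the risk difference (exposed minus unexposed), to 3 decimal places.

Cells: a = 160, b = 695, c = 413, d = 2485.
Risk in exposed = 160/855 = 0.187135; risk in unexposed = 413/2898 = 0.142512.
Risk difference = 0.187135 − 0.142512 = 0.044622

0.045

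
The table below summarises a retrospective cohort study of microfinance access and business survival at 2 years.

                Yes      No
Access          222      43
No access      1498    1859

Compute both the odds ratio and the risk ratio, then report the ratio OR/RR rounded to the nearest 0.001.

3.413

Cells: a = 222, b = 43, c = 1498, d = 1859.
OR = (222·1859)/(43·1498) = 412698/64414 = 6.40696
Risk in exposed = 222/265 = 0.83774; risk in unexposed = 1498/3357 = 0.44623; RR = 1.87736
OR/RR = 6.40696 / 1.87736 = 3.41276
The outcome is not rare, so the OR lies further from 1 than the RR.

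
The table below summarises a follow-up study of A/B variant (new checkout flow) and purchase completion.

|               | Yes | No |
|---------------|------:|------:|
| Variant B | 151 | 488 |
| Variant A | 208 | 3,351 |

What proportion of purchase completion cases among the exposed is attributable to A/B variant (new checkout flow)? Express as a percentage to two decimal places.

75.27

Cells: a = 151, b = 488, c = 208, d = 3351.
Risk in exposed = 151/639 = 0.23631; risk in unexposed = 208/3559 = 0.05844.
RR = 0.23631/0.05844 = 4.04334
AR% = (RR − 1)/RR × 100 = (4.04334 − 1)/4.04334 × 100 = 75.2680%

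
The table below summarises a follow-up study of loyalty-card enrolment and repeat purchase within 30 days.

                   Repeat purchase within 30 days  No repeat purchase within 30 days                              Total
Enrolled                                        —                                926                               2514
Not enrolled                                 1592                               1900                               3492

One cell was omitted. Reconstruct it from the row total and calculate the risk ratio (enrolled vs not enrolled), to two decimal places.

The missing cell is in the exposed row: 2514 − 926 = 1588.
So a = 1588, b = 926, c = 1592, d = 1900.
RR = [a/(a+b)] / [c/(c+d)] = (1588/2514) / (1592/3492) = 0.63166/0.45590 = 1.38553

1.39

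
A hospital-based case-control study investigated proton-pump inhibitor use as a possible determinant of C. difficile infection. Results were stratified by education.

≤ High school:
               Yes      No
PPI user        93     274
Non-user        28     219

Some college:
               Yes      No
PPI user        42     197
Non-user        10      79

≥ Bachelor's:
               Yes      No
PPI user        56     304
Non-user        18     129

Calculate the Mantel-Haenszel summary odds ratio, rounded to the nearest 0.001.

OR_MH = Σ(aᵢdᵢ/nᵢ) / Σ(bᵢcᵢ/nᵢ), where nᵢ is the stratum total.
Stratum 1 (≤ High school): n = 614; a·d/n = 93·219/614 = 33.1710; b·c/n = 274·28/614 = 12.4951
Stratum 2 (Some college): n = 328; a·d/n = 42·79/328 = 10.1159; b·c/n = 197·10/328 = 6.0061
Stratum 3 (≥ Bachelor's): n = 507; a·d/n = 56·129/507 = 14.2485; b·c/n = 304·18/507 = 10.7929
OR_MH = (33.1710 + 10.1159 + 14.2485) / (12.4951 + 6.0061 + 10.7929) = 57.5354 / 29.2941 = 1.96406

1.964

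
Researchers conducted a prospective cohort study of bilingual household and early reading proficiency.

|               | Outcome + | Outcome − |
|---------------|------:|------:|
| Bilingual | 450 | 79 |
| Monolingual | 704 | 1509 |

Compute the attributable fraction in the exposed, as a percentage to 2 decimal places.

Cells: a = 450, b = 79, c = 704, d = 1509.
Risk in exposed = 450/529 = 0.85066; risk in unexposed = 704/2213 = 0.31812.
RR = 0.85066/0.31812 = 2.67403
AR% = (RR − 1)/RR × 100 = (2.67403 − 1)/2.67403 × 100 = 62.6032%

62.60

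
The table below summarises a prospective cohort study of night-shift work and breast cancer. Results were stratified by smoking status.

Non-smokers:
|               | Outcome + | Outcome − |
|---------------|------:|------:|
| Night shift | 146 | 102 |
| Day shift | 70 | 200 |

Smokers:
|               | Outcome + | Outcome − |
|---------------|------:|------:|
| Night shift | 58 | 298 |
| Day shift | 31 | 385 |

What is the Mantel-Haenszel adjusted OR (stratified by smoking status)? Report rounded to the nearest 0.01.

3.31

OR_MH = Σ(aᵢdᵢ/nᵢ) / Σ(bᵢcᵢ/nᵢ), where nᵢ is the stratum total.
Stratum 1 (Non-smokers): n = 518; a·d/n = 146·200/518 = 56.3707; b·c/n = 102·70/518 = 13.7838
Stratum 2 (Smokers): n = 772; a·d/n = 58·385/772 = 28.9249; b·c/n = 298·31/772 = 11.9663
OR_MH = (56.3707 + 28.9249) / (13.7838 + 11.9663) = 85.2955 / 25.7501 = 3.31243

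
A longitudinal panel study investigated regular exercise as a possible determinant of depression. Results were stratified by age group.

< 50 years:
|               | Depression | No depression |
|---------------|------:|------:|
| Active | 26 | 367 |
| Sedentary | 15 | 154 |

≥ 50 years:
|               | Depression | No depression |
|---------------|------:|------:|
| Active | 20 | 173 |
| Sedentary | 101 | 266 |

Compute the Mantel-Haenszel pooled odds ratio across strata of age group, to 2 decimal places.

0.41

OR_MH = Σ(aᵢdᵢ/nᵢ) / Σ(bᵢcᵢ/nᵢ), where nᵢ is the stratum total.
Stratum 1 (< 50 years): n = 562; a·d/n = 26·154/562 = 7.1246; b·c/n = 367·15/562 = 9.7954
Stratum 2 (≥ 50 years): n = 560; a·d/n = 20·266/560 = 9.5000; b·c/n = 173·101/560 = 31.2018
OR_MH = (7.1246 + 9.5000) / (9.7954 + 31.2018) = 16.6246 / 40.9972 = 0.40551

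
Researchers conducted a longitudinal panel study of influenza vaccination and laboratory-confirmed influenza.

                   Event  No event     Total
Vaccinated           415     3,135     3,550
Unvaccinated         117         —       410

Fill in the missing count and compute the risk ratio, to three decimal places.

The missing cell is in the unexposed row: 410 − 117 = 293.
So a = 415, b = 3135, c = 117, d = 293.
RR = [a/(a+b)] / [c/(c+d)] = (415/3550) / (117/410) = 0.11690/0.28537 = 0.40965

0.410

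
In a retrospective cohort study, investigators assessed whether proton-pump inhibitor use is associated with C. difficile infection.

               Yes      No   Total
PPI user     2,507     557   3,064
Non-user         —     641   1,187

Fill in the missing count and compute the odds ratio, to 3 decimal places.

The missing cell is in the unexposed row: 1187 − 641 = 546.
So a = 2507, b = 557, c = 546, d = 641.
OR = (a·d)/(b·c) = (2507 × 641) / (557 × 546) = 1606987 / 304122 = 5.28402

5.284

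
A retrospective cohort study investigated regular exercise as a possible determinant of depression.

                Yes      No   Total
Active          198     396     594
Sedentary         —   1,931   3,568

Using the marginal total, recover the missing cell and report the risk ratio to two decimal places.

0.73

The missing cell is in the unexposed row: 3568 − 1931 = 1637.
So a = 198, b = 396, c = 1637, d = 1931.
RR = [a/(a+b)] / [c/(c+d)] = (198/594) / (1637/3568) = 0.33333/0.45880 = 0.72653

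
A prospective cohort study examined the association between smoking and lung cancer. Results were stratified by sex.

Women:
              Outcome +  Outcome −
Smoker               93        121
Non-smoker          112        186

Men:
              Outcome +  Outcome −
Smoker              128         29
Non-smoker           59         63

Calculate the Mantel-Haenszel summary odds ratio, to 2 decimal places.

1.92

OR_MH = Σ(aᵢdᵢ/nᵢ) / Σ(bᵢcᵢ/nᵢ), where nᵢ is the stratum total.
Stratum 1 (Women): n = 512; a·d/n = 93·186/512 = 33.7852; b·c/n = 121·112/512 = 26.4688
Stratum 2 (Men): n = 279; a·d/n = 128·63/279 = 28.9032; b·c/n = 29·59/279 = 6.1326
OR_MH = (33.7852 + 28.9032) / (26.4688 + 6.1326) = 62.6884 / 32.6014 = 1.92288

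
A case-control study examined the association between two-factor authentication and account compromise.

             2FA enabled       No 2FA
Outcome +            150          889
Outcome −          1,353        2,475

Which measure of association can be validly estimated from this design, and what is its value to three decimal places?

0.309

Reading the table with exposure as columns: a = 150 (2FA enabled, case), b = 1353 (2FA enabled, non-case), c = 889 (No 2FA, case), d = 2475.
This is a case-control study: participants were sampled on outcome status, so risks in the source population cannot be estimated directly — relative risk is not valid here. The odds ratio is the appropriate measure.
OR = (a·d)/(b·c) = (150 × 2475) / (1353 × 889) = 371250 / 1202817 = 0.30865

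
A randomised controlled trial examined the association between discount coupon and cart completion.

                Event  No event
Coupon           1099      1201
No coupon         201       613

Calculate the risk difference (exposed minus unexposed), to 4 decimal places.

Cells: a = 1099, b = 1201, c = 201, d = 613.
Risk in exposed = 1099/2300 = 0.477826; risk in unexposed = 201/814 = 0.246929.
Risk difference = 0.477826 − 0.246929 = 0.230897

0.2309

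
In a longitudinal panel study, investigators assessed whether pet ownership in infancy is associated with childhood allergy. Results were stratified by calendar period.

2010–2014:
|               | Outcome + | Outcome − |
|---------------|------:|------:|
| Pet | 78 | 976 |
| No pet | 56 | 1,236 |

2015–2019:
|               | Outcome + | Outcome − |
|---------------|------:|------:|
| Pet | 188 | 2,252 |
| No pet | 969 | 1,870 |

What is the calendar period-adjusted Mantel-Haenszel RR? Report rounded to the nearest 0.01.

RR_MH = Σ(aᵢ·n₀ᵢ/nᵢ) / Σ(cᵢ·n₁ᵢ/nᵢ), with n₁ᵢ = aᵢ+bᵢ (exposed), n₀ᵢ = cᵢ+dᵢ (unexposed), nᵢ = n₁ᵢ+n₀ᵢ.
Stratum 1 (2010–2014): n₁ = 1054, n₀ = 1292, n = 2346; a·n₀/n = 78·1292/2346 = 42.9565; c·n₁/n = 56·1054/2346 = 25.1594
Stratum 2 (2015–2019): n₁ = 2440, n₀ = 2839, n = 5279; a·n₀/n = 188·2839/5279 = 101.1048; c·n₁/n = 969·2440/5279 = 447.8803
RR_MH = (42.9565 + 101.1048) / (25.1594 + 447.8803) = 144.0613 / 473.0397 = 0.30454

0.30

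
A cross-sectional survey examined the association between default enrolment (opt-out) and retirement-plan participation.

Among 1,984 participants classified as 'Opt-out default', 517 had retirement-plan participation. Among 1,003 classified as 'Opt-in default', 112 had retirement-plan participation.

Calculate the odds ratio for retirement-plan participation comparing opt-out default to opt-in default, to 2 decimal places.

2.80

From the description: a = 517, b = 1467, c = 112, d = 891.
OR = (a·d)/(b·c) = (517 × 891) / (1467 × 112) = 460647 / 164304 = 2.80363
The odds of retirement-plan participation are about 2.80 times as high in the opt-out default group.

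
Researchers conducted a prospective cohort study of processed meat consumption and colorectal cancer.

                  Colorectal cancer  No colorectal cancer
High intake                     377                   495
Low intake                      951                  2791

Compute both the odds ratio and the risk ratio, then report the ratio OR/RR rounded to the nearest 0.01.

Cells: a = 377, b = 495, c = 951, d = 2791.
OR = (377·2791)/(495·951) = 1052207/470745 = 2.23520
Risk in exposed = 377/872 = 0.43234; risk in unexposed = 951/3742 = 0.25414; RR = 1.70117
OR/RR = 2.23520 / 1.70117 = 1.31392
The outcome is not rare, so the OR lies further from 1 than the RR.

1.31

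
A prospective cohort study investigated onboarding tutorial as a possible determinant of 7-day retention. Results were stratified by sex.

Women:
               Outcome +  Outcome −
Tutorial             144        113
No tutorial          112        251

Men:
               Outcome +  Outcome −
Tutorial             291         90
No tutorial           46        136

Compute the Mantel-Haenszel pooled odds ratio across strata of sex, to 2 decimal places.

4.63

OR_MH = Σ(aᵢdᵢ/nᵢ) / Σ(bᵢcᵢ/nᵢ), where nᵢ is the stratum total.
Stratum 1 (Women): n = 620; a·d/n = 144·251/620 = 58.2968; b·c/n = 113·112/620 = 20.4129
Stratum 2 (Men): n = 563; a·d/n = 291·136/563 = 70.2948; b·c/n = 90·46/563 = 7.3535
OR_MH = (58.2968 + 70.2948) / (20.4129 + 7.3535) = 128.5916 / 27.7664 = 4.63120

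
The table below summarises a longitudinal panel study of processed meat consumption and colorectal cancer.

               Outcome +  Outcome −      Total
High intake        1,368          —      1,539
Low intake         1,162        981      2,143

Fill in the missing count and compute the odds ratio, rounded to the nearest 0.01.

The missing cell is in the exposed row: 1539 − 1368 = 171.
So a = 1368, b = 171, c = 1162, d = 981.
OR = (a·d)/(b·c) = (1368 × 981) / (171 × 1162) = 1342008 / 198702 = 6.75387

6.75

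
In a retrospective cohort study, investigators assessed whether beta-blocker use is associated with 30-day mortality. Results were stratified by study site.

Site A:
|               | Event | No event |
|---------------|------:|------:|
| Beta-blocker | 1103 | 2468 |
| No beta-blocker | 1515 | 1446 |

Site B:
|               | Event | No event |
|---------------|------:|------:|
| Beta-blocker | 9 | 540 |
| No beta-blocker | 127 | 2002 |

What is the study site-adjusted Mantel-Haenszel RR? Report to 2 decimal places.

0.59

RR_MH = Σ(aᵢ·n₀ᵢ/nᵢ) / Σ(cᵢ·n₁ᵢ/nᵢ), with n₁ᵢ = aᵢ+bᵢ (exposed), n₀ᵢ = cᵢ+dᵢ (unexposed), nᵢ = n₁ᵢ+n₀ᵢ.
Stratum 1 (Site A): n₁ = 3571, n₀ = 2961, n = 6532; a·n₀/n = 1103·2961/6532 = 499.9974; c·n₁/n = 1515·3571/6532 = 828.2402
Stratum 2 (Site B): n₁ = 549, n₀ = 2129, n = 2678; a·n₀/n = 9·2129/2678 = 7.1550; c·n₁/n = 127·549/2678 = 26.0355
RR_MH = (499.9974 + 7.1550) / (828.2402 + 26.0355) = 507.1524 / 854.2757 = 0.59366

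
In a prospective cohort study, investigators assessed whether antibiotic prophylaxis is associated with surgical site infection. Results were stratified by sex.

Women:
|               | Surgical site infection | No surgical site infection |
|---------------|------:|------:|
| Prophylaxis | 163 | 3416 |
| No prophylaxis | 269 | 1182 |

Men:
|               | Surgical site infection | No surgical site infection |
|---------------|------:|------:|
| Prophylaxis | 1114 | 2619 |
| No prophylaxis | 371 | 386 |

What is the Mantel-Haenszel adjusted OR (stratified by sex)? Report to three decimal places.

0.336

OR_MH = Σ(aᵢdᵢ/nᵢ) / Σ(bᵢcᵢ/nᵢ), where nᵢ is the stratum total.
Stratum 1 (Women): n = 5030; a·d/n = 163·1182/5030 = 38.3034; b·c/n = 3416·269/5030 = 182.6847
Stratum 2 (Men): n = 4490; a·d/n = 1114·386/4490 = 95.7693; b·c/n = 2619·371/4490 = 216.4029
OR_MH = (38.3034 + 95.7693) / (182.6847 + 216.4029) = 134.0726 / 399.0876 = 0.33595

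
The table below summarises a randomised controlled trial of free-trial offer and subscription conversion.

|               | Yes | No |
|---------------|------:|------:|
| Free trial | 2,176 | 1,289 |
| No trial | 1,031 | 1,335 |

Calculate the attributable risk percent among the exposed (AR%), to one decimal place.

Cells: a = 2176, b = 1289, c = 1031, d = 1335.
Risk in exposed = 2176/3465 = 0.62799; risk in unexposed = 1031/2366 = 0.43576.
RR = 0.62799/0.43576 = 1.44116
AR% = (RR − 1)/RR × 100 = (1.44116 − 1)/1.44116 × 100 = 30.6114%

30.6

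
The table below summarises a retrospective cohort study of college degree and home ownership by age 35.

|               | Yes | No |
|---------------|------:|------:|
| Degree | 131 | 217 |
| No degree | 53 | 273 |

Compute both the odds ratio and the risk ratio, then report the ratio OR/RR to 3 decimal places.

Cells: a = 131, b = 217, c = 53, d = 273.
OR = (131·273)/(217·53) = 35763/11501 = 3.10956
Risk in exposed = 131/348 = 0.37644; risk in unexposed = 53/326 = 0.16258; RR = 2.31544
OR/RR = 3.10956 / 2.31544 = 1.34296
The outcome is not rare, so the OR lies further from 1 than the RR.

1.343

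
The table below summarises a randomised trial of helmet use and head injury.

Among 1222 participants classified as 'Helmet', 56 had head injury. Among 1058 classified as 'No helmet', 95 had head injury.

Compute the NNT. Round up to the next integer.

23

Risk in treated group = 56/1222 = 0.04583; risk in control = 95/1058 = 0.08979.
Absolute risk reduction = 0.08979 − 0.04583 = 0.04397
NNT = 1 / ARR = 1 / 0.04397 = 22.745 → round up → 23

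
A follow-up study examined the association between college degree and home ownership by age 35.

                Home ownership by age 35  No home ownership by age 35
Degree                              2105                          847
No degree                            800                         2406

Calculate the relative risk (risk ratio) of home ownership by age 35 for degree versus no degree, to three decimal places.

2.858

Cells: a = 2105, b = 847, c = 800, d = 2406.
Risk in exposed = 2105/2952 = 0.71308; risk in unexposed = 800/3206 = 0.24953.
RR = 0.71308 / 0.24953 = 2.85765
The risk among the exposed is 2.86 times that among the unexposed.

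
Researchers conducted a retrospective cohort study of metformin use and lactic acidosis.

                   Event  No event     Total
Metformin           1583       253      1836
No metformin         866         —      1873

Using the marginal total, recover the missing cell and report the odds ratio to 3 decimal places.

7.276

The missing cell is in the unexposed row: 1873 − 866 = 1007.
So a = 1583, b = 253, c = 866, d = 1007.
OR = (a·d)/(b·c) = (1583 × 1007) / (253 × 866) = 1594081 / 219098 = 7.27565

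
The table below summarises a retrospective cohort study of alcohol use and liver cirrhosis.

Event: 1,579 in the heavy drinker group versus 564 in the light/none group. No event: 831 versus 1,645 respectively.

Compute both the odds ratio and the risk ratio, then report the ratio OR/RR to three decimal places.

From the description: a = 1579, b = 831, c = 564, d = 1645.
OR = (1579·1645)/(831·564) = 2597455/468684 = 5.54202
Risk in exposed = 1579/2410 = 0.65519; risk in unexposed = 564/2209 = 0.25532; RR = 2.56615
OR/RR = 5.54202 / 2.56615 = 2.15966
The outcome is not rare, so the OR lies further from 1 than the RR.

2.160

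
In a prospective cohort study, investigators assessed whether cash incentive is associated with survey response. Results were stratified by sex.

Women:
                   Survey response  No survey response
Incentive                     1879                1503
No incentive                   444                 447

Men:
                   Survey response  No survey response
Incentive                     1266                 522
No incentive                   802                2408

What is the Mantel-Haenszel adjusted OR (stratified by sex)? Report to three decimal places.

OR_MH = Σ(aᵢdᵢ/nᵢ) / Σ(bᵢcᵢ/nᵢ), where nᵢ is the stratum total.
Stratum 1 (Women): n = 4273; a·d/n = 1879·447/4273 = 196.5628; b·c/n = 1503·444/4273 = 156.1741
Stratum 2 (Men): n = 4998; a·d/n = 1266·2408/4998 = 609.9496; b·c/n = 522·802/4998 = 83.7623
OR_MH = (196.5628 + 609.9496) / (156.1741 + 83.7623) = 806.5124 / 239.9364 = 3.36136

3.361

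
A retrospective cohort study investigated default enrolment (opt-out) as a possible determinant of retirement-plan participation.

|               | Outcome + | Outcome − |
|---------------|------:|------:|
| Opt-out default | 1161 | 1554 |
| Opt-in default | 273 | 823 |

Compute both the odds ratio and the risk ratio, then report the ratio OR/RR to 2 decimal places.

1.31

Cells: a = 1161, b = 1554, c = 273, d = 823.
OR = (1161·823)/(1554·273) = 955503/424242 = 2.25226
Risk in exposed = 1161/2715 = 0.42762; risk in unexposed = 273/1096 = 0.24909; RR = 1.71676
OR/RR = 2.25226 / 1.71676 = 1.31192
The outcome is not rare, so the OR lies further from 1 than the RR.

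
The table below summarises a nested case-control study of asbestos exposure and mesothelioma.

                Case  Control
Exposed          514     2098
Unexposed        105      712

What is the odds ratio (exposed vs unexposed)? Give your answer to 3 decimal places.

Cells: a = 514, b = 2098, c = 105, d = 712.
OR = (a·d)/(b·c) = (514 × 712) / (2098 × 105) = 365968 / 220290 = 1.66130
The odds of mesothelioma are about 1.66 times as high in the exposed group.

1.661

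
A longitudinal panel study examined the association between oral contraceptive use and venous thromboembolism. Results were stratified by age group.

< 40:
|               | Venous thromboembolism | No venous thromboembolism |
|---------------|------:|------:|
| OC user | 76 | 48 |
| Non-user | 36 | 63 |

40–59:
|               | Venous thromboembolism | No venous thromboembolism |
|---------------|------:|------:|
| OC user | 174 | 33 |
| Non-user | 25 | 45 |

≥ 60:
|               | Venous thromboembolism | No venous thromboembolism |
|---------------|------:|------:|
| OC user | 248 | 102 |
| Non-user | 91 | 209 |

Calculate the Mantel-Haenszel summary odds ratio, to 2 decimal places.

5.18

OR_MH = Σ(aᵢdᵢ/nᵢ) / Σ(bᵢcᵢ/nᵢ), where nᵢ is the stratum total.
Stratum 1 (< 40): n = 223; a·d/n = 76·63/223 = 21.4709; b·c/n = 48·36/223 = 7.7489
Stratum 2 (40–59): n = 277; a·d/n = 174·45/277 = 28.2671; b·c/n = 33·25/277 = 2.9783
Stratum 3 (≥ 60): n = 650; a·d/n = 248·209/650 = 79.7415; b·c/n = 102·91/650 = 14.2800
OR_MH = (21.4709 + 28.2671 + 79.7415) / (7.7489 + 2.9783 + 14.2800) = 129.4795 / 25.0072 = 5.17769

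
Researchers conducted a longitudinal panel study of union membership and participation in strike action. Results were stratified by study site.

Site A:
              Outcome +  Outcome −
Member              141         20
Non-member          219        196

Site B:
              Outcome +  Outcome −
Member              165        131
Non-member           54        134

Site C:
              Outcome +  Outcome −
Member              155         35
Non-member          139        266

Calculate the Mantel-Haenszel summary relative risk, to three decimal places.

RR_MH = Σ(aᵢ·n₀ᵢ/nᵢ) / Σ(cᵢ·n₁ᵢ/nᵢ), with n₁ᵢ = aᵢ+bᵢ (exposed), n₀ᵢ = cᵢ+dᵢ (unexposed), nᵢ = n₁ᵢ+n₀ᵢ.
Stratum 1 (Site A): n₁ = 161, n₀ = 415, n = 576; a·n₀/n = 141·415/576 = 101.5885; c·n₁/n = 219·161/576 = 61.2135
Stratum 2 (Site B): n₁ = 296, n₀ = 188, n = 484; a·n₀/n = 165·188/484 = 64.0909; c·n₁/n = 54·296/484 = 33.0248
Stratum 3 (Site C): n₁ = 190, n₀ = 405, n = 595; a·n₀/n = 155·405/595 = 105.5042; c·n₁/n = 139·190/595 = 44.3866
RR_MH = (101.5885 + 64.0909 + 105.5042) / (61.2135 + 33.0248 + 44.3866) = 271.1837 / 138.6249 = 1.95624

1.956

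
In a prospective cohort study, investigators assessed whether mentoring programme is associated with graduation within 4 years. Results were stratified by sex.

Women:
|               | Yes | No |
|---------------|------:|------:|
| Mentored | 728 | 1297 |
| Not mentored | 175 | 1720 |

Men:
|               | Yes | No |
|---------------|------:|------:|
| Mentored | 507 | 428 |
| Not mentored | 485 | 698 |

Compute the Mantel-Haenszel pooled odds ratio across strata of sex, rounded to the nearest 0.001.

OR_MH = Σ(aᵢdᵢ/nᵢ) / Σ(bᵢcᵢ/nᵢ), where nᵢ is the stratum total.
Stratum 1 (Women): n = 3920; a·d/n = 728·1720/3920 = 319.4286; b·c/n = 1297·175/3920 = 57.9018
Stratum 2 (Men): n = 2118; a·d/n = 507·698/2118 = 167.0850; b·c/n = 428·485/2118 = 98.0076
OR_MH = (319.4286 + 167.0850) / (57.9018 + 98.0076) = 486.5136 / 155.9093 = 3.12049

3.120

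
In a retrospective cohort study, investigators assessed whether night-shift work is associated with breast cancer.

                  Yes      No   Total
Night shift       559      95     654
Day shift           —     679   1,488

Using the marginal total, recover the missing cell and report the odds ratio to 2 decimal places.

4.94

The missing cell is in the unexposed row: 1488 − 679 = 809.
So a = 559, b = 95, c = 809, d = 679.
OR = (a·d)/(b·c) = (559 × 679) / (95 × 809) = 379561 / 76855 = 4.93866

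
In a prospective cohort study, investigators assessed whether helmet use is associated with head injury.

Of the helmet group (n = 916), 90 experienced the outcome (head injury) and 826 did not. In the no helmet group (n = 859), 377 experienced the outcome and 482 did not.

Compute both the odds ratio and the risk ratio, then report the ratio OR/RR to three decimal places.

0.622

From the description: a = 90, b = 826, c = 377, d = 482.
OR = (90·482)/(826·377) = 43380/311402 = 0.13931
Risk in exposed = 90/916 = 0.09825; risk in unexposed = 377/859 = 0.43888; RR = 0.22387
OR/RR = 0.13931 / 0.22387 = 0.62226
The outcome is not rare, so the OR lies further from 1 than the RR.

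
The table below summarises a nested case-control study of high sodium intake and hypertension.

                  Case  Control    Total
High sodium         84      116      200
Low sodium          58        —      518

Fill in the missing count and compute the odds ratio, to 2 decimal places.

The missing cell is in the unexposed row: 518 − 58 = 460.
So a = 84, b = 116, c = 58, d = 460.
OR = (a·d)/(b·c) = (84 × 460) / (116 × 58) = 38640 / 6728 = 5.74316

5.74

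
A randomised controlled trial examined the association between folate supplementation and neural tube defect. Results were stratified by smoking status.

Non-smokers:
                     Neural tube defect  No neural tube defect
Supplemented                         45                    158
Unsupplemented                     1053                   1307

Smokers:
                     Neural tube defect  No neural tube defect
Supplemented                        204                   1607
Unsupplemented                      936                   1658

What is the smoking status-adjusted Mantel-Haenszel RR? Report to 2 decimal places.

RR_MH = Σ(aᵢ·n₀ᵢ/nᵢ) / Σ(cᵢ·n₁ᵢ/nᵢ), with n₁ᵢ = aᵢ+bᵢ (exposed), n₀ᵢ = cᵢ+dᵢ (unexposed), nᵢ = n₁ᵢ+n₀ᵢ.
Stratum 1 (Non-smokers): n₁ = 203, n₀ = 2360, n = 2563; a·n₀/n = 45·2360/2563 = 41.4358; c·n₁/n = 1053·203/2563 = 83.4019
Stratum 2 (Smokers): n₁ = 1811, n₀ = 2594, n = 4405; a·n₀/n = 204·2594/4405 = 120.1308; c·n₁/n = 936·1811/4405 = 384.8118
RR_MH = (41.4358 + 120.1308) / (83.4019 + 384.8118) = 161.5666 / 468.2137 = 0.34507

0.35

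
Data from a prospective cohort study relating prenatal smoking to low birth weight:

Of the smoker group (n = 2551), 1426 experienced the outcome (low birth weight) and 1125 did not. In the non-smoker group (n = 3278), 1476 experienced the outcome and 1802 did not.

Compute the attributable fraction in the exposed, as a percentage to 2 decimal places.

From the description: a = 1426, b = 1125, c = 1476, d = 1802.
Risk in exposed = 1426/2551 = 0.55900; risk in unexposed = 1476/3278 = 0.45027.
RR = 0.55900/0.45027 = 1.24146
AR% = (RR − 1)/RR × 100 = (1.24146 − 1)/1.24146 × 100 = 19.4495%

19.45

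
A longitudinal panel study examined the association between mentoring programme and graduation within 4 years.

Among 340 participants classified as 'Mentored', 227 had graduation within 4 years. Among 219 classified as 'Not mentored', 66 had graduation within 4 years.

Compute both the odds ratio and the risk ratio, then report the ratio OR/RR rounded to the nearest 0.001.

2.102

From the description: a = 227, b = 113, c = 66, d = 153.
OR = (227·153)/(113·66) = 34731/7458 = 4.65688
Risk in exposed = 227/340 = 0.66765; risk in unexposed = 66/219 = 0.30137; RR = 2.21537
OR/RR = 4.65688 / 2.21537 = 2.10207
The outcome is not rare, so the OR lies further from 1 than the RR.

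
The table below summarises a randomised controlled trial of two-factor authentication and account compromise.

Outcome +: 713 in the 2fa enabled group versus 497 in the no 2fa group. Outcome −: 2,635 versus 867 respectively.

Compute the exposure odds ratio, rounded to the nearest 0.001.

0.472

From the description: a = 713, b = 2635, c = 497, d = 867.
OR = (a·d)/(b·c) = (713 × 867) / (2635 × 497) = 618171 / 1309595 = 0.47203
Exposure is associated with lower odds of account compromise (OR = 0.47 < 1).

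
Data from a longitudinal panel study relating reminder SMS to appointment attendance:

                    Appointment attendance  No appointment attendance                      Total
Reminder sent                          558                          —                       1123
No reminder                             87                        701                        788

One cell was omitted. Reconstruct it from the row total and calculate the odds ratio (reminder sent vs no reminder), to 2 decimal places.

The missing cell is in the exposed row: 1123 − 558 = 565.
So a = 558, b = 565, c = 87, d = 701.
OR = (a·d)/(b·c) = (558 × 701) / (565 × 87) = 391158 / 49155 = 7.95764

7.96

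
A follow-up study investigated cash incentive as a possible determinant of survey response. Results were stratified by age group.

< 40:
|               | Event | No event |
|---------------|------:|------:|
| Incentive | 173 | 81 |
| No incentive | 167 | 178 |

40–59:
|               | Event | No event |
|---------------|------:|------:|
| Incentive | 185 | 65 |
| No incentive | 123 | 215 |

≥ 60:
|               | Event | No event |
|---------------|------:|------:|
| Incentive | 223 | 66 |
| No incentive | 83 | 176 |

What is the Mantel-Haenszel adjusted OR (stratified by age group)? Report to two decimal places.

OR_MH = Σ(aᵢdᵢ/nᵢ) / Σ(bᵢcᵢ/nᵢ), where nᵢ is the stratum total.
Stratum 1 (< 40): n = 599; a·d/n = 173·178/599 = 51.4090; b·c/n = 81·167/599 = 22.5826
Stratum 2 (40–59): n = 588; a·d/n = 185·215/588 = 67.6446; b·c/n = 65·123/588 = 13.5969
Stratum 3 (≥ 60): n = 548; a·d/n = 223·176/548 = 71.6204; b·c/n = 66·83/548 = 9.9964
OR_MH = (51.4090 + 67.6446 + 71.6204) / (22.5826 + 13.5969 + 9.9964) = 190.6740 / 46.1759 = 4.12929

4.13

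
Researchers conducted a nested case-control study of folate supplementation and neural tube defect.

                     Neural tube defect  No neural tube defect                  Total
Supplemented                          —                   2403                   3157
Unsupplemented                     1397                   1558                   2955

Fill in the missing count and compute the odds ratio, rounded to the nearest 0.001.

The missing cell is in the exposed row: 3157 − 2403 = 754.
So a = 754, b = 2403, c = 1397, d = 1558.
OR = (a·d)/(b·c) = (754 × 1558) / (2403 × 1397) = 1174732 / 3356991 = 0.34994

0.350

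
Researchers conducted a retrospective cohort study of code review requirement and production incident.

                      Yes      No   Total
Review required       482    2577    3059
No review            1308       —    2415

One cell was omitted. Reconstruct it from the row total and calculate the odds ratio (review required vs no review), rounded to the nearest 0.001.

0.158

The missing cell is in the unexposed row: 2415 − 1308 = 1107.
So a = 482, b = 2577, c = 1308, d = 1107.
OR = (a·d)/(b·c) = (482 × 1107) / (2577 × 1308) = 533574 / 3370716 = 0.15830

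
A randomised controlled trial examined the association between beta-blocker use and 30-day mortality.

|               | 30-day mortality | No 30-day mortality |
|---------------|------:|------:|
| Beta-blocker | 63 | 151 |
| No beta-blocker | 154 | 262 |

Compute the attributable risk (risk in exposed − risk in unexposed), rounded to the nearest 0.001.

Cells: a = 63, b = 151, c = 154, d = 262.
Risk in exposed = 63/214 = 0.294393; risk in unexposed = 154/416 = 0.370192.
Risk difference = 0.294393 − 0.370192 = -0.075800

-0.076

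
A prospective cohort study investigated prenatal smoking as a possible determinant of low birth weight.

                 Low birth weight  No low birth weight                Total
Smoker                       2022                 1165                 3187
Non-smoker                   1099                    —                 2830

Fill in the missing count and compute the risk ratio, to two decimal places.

The missing cell is in the unexposed row: 2830 − 1099 = 1731.
So a = 2022, b = 1165, c = 1099, d = 1731.
RR = [a/(a+b)] / [c/(c+d)] = (2022/3187) / (1099/2830) = 0.63445/0.38834 = 1.63376

1.63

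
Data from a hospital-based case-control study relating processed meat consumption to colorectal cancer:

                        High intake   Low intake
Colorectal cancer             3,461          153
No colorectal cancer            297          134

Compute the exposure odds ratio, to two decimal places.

10.21

Reading the table with exposure as columns: a = 3461 (High intake, case), b = 297 (High intake, non-case), c = 153 (Low intake, case), d = 134.
OR = (a·d)/(b·c) = (3461 × 134) / (297 × 153) = 463774 / 45441 = 10.20607
The odds of colorectal cancer are about 10.21 times as high in the high intake group.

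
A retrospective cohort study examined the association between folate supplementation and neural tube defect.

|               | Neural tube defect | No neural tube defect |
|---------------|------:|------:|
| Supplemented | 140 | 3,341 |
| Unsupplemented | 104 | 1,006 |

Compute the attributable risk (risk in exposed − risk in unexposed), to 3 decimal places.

Cells: a = 140, b = 3341, c = 104, d = 1006.
Risk in exposed = 140/3481 = 0.040218; risk in unexposed = 104/1110 = 0.093694.
Risk difference = 0.040218 − 0.093694 = -0.053475

-0.053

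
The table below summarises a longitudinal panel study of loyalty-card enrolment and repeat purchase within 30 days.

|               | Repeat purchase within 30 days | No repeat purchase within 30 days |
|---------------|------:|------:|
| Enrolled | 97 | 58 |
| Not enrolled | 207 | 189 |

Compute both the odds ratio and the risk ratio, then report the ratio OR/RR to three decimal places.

Cells: a = 97, b = 58, c = 207, d = 189.
OR = (97·189)/(58·207) = 18333/12006 = 1.52699
Risk in exposed = 97/155 = 0.62581; risk in unexposed = 207/396 = 0.52273; RR = 1.19719
OR/RR = 1.52699 / 1.19719 = 1.27547
The outcome is not rare, so the OR lies further from 1 than the RR.

1.275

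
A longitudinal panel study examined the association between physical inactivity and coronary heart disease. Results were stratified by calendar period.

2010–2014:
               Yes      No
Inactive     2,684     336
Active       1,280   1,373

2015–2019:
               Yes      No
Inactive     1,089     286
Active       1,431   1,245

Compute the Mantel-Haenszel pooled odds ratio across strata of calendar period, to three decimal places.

5.566

OR_MH = Σ(aᵢdᵢ/nᵢ) / Σ(bᵢcᵢ/nᵢ), where nᵢ is the stratum total.
Stratum 1 (2010–2014): n = 5673; a·d/n = 2684·1373/5673 = 649.5914; b·c/n = 336·1280/5673 = 75.8117
Stratum 2 (2015–2019): n = 4051; a·d/n = 1089·1245/4051 = 334.6840; b·c/n = 286·1431/4051 = 101.0284
OR_MH = (649.5914 + 334.6840) / (75.8117 + 101.0284) = 984.2754 / 176.8401 = 5.56591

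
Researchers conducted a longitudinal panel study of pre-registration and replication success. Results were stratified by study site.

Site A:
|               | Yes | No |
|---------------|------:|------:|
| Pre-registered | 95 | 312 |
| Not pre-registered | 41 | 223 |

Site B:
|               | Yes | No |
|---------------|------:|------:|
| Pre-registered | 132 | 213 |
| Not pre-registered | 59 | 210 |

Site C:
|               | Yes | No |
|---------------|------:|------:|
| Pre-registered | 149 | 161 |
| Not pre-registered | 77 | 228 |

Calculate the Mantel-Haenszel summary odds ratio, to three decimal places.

OR_MH = Σ(aᵢdᵢ/nᵢ) / Σ(bᵢcᵢ/nᵢ), where nᵢ is the stratum total.
Stratum 1 (Site A): n = 671; a·d/n = 95·223/671 = 31.5723; b·c/n = 312·41/671 = 19.0641
Stratum 2 (Site B): n = 614; a·d/n = 132·210/614 = 45.1466; b·c/n = 213·59/614 = 20.4674
Stratum 3 (Site C): n = 615; a·d/n = 149·228/615 = 55.2390; b·c/n = 161·77/615 = 20.1577
OR_MH = (31.5723 + 45.1466 + 55.2390) / (19.0641 + 20.4674 + 20.1577) = 131.9579 / 59.6892 = 2.21075

2.211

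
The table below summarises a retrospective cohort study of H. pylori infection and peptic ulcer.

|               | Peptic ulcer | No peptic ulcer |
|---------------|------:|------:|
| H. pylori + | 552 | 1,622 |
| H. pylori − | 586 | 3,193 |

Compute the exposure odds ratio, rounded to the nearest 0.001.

Cells: a = 552, b = 1622, c = 586, d = 3193.
OR = (a·d)/(b·c) = (552 × 3193) / (1622 × 586) = 1762536 / 950492 = 1.85434
The odds of peptic ulcer are about 1.85 times as high in the h. pylori + group.

1.854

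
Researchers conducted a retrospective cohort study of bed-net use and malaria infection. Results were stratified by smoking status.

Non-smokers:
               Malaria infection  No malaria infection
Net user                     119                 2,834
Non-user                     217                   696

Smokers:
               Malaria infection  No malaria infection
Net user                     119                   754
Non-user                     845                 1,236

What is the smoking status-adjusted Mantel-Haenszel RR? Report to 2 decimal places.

0.27

RR_MH = Σ(aᵢ·n₀ᵢ/nᵢ) / Σ(cᵢ·n₁ᵢ/nᵢ), with n₁ᵢ = aᵢ+bᵢ (exposed), n₀ᵢ = cᵢ+dᵢ (unexposed), nᵢ = n₁ᵢ+n₀ᵢ.
Stratum 1 (Non-smokers): n₁ = 2953, n₀ = 913, n = 3866; a·n₀/n = 119·913/3866 = 28.1032; c·n₁/n = 217·2953/3866 = 165.7530
Stratum 2 (Smokers): n₁ = 873, n₀ = 2081, n = 2954; a·n₀/n = 119·2081/2954 = 83.8318; c·n₁/n = 845·873/2954 = 249.7241
RR_MH = (28.1032 + 83.8318) / (165.7530 + 249.7241) = 111.9350 / 415.4771 = 0.26941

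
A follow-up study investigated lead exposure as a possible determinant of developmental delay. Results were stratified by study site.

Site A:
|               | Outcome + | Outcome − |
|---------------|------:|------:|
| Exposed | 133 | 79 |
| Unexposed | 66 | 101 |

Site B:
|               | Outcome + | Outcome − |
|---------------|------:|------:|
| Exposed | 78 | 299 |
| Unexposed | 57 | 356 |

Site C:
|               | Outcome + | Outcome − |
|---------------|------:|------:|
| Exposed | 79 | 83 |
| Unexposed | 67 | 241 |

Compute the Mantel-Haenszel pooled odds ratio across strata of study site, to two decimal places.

OR_MH = Σ(aᵢdᵢ/nᵢ) / Σ(bᵢcᵢ/nᵢ), where nᵢ is the stratum total.
Stratum 1 (Site A): n = 379; a·d/n = 133·101/379 = 35.4433; b·c/n = 79·66/379 = 13.7573
Stratum 2 (Site B): n = 790; a·d/n = 78·356/790 = 35.1494; b·c/n = 299·57/790 = 21.5734
Stratum 3 (Site C): n = 470; a·d/n = 79·241/470 = 40.5085; b·c/n = 83·67/470 = 11.8319
OR_MH = (35.4433 + 35.1494 + 40.5085) / (13.7573 + 21.5734 + 11.8319) = 111.1011 / 47.1626 = 2.35571

2.36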